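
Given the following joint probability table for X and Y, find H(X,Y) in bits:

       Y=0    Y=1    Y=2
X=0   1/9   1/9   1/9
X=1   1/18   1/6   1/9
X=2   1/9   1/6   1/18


H(X,Y) = -Σ p(x,y) log₂ p(x,y)
  p(0,0)=1/9: -0.1111 × log₂(0.1111) = 0.3522
  p(0,1)=1/9: -0.1111 × log₂(0.1111) = 0.3522
  p(0,2)=1/9: -0.1111 × log₂(0.1111) = 0.3522
  p(1,0)=1/18: -0.0556 × log₂(0.0556) = 0.2317
  p(1,1)=1/6: -0.1667 × log₂(0.1667) = 0.4308
  p(1,2)=1/9: -0.1111 × log₂(0.1111) = 0.3522
  p(2,0)=1/9: -0.1111 × log₂(0.1111) = 0.3522
  p(2,1)=1/6: -0.1667 × log₂(0.1667) = 0.4308
  p(2,2)=1/18: -0.0556 × log₂(0.0556) = 0.2317
H(X,Y) = 3.0860 bits


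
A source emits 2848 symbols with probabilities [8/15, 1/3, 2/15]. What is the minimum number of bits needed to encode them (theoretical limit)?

Entropy H = 1.3996 bits/symbol
Minimum bits = H × n = 1.3996 × 2848
= 3986.01 bits


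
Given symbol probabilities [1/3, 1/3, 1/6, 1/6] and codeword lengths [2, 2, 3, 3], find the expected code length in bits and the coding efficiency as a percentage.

Average length L = Σ p_i × l_i = 2.3333 bits
Entropy H = 1.9183 bits
Efficiency η = H/L × 100% = 82.21%


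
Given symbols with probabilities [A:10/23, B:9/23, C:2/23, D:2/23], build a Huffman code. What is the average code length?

Huffman tree construction:
Combine smallest probabilities repeatedly
Resulting codes:
  A: 0 (length 1)
  B: 11 (length 2)
  C: 100 (length 3)
  D: 101 (length 3)
Average length = Σ p(s) × length(s) = 1.7391 bits


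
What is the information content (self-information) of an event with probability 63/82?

Information content I(x) = -log₂(p(x))
I = -log₂(63/82) = -log₂(0.7683)
I = 0.3803 bits


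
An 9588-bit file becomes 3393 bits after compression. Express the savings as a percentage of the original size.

Space savings = (1 - Compressed/Original) × 100%
= (1 - 3393/9588) × 100%
= 64.61%


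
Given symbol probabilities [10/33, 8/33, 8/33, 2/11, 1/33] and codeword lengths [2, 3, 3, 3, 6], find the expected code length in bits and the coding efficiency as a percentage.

Average length L = Σ p_i × l_i = 2.7879 bits
Entropy H = 2.1132 bits
Efficiency η = H/L × 100% = 75.80%


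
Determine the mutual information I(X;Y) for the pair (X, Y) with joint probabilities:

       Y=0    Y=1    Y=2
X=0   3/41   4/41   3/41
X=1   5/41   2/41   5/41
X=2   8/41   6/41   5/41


H(X) = 1.5295, H(Y) = 1.5740, H(X,Y) = 3.0686
I(X;Y) = H(X) + H(Y) - H(X,Y) = 0.0350 bits


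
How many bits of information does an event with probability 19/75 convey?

Information content I(x) = -log₂(p(x))
I = -log₂(19/75) = -log₂(0.2533)
I = 1.9809 bits


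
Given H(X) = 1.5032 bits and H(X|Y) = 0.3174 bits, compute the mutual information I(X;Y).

I(X;Y) = H(X) - H(X|Y)
I(X;Y) = 1.5032 - 0.3174 = 1.1858 bits


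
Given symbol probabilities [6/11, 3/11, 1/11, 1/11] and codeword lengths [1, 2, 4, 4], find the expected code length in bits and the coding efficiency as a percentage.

Average length L = Σ p_i × l_i = 1.8182 bits
Entropy H = 1.6172 bits
Efficiency η = H/L × 100% = 88.95%


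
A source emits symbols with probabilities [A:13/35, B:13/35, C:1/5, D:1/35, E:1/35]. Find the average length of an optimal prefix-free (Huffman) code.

Huffman tree construction:
Combine smallest probabilities repeatedly
Resulting codes:
  A: 11 (length 2)
  B: 0 (length 1)
  C: 101 (length 3)
  D: 1000 (length 4)
  E: 1001 (length 4)
Average length = Σ p(s) × length(s) = 1.9429 bits


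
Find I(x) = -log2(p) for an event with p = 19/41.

Information content I(x) = -log₂(p(x))
I = -log₂(19/41) = -log₂(0.4634)
I = 1.1096 bits


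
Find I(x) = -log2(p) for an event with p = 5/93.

Information content I(x) = -log₂(p(x))
I = -log₂(5/93) = -log₂(0.0538)
I = 4.2172 bits


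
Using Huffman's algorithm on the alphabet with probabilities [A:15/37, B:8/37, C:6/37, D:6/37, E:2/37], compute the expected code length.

Huffman tree construction:
Combine smallest probabilities repeatedly
Resulting codes:
  A: 0 (length 1)
  B: 111 (length 3)
  C: 101 (length 3)
  D: 110 (length 3)
  E: 100 (length 3)
Average length = Σ p(s) × length(s) = 2.1892 bits


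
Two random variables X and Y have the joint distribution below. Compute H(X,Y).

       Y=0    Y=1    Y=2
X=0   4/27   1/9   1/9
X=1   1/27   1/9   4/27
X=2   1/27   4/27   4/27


H(X,Y) = -Σ p(x,y) log₂ p(x,y)
  p(0,0)=4/27: -0.1481 × log₂(0.1481) = 0.4081
  p(0,1)=1/9: -0.1111 × log₂(0.1111) = 0.3522
  p(0,2)=1/9: -0.1111 × log₂(0.1111) = 0.3522
  p(1,0)=1/27: -0.0370 × log₂(0.0370) = 0.1761
  p(1,1)=1/9: -0.1111 × log₂(0.1111) = 0.3522
  p(1,2)=4/27: -0.1481 × log₂(0.1481) = 0.4081
  p(2,0)=1/27: -0.0370 × log₂(0.0370) = 0.1761
  p(2,1)=4/27: -0.1481 × log₂(0.1481) = 0.4081
  p(2,2)=4/27: -0.1481 × log₂(0.1481) = 0.4081
H(X,Y) = 3.0414 bits


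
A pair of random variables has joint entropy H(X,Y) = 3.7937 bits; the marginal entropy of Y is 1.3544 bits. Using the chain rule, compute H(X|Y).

Chain rule: H(X,Y) = H(X|Y) + H(Y)
H(X|Y) = H(X,Y) - H(Y) = 3.7937 - 1.3544 = 2.4393 bits


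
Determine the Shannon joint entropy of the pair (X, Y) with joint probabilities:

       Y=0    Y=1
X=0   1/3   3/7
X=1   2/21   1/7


H(X,Y) = -Σ p(x,y) log₂ p(x,y)
  p(0,0)=1/3: -0.3333 × log₂(0.3333) = 0.5283
  p(0,1)=3/7: -0.4286 × log₂(0.4286) = 0.5239
  p(1,0)=2/21: -0.0952 × log₂(0.0952) = 0.3231
  p(1,1)=1/7: -0.1429 × log₂(0.1429) = 0.4011
H(X,Y) = 1.7763 bits


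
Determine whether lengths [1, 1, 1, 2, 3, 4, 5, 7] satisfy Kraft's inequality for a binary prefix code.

Kraft inequality: Σ 2^(-l_i) ≤ 1 for prefix-free code
Calculating: 2^(-1) + 2^(-1) + 2^(-1) + 2^(-2) + 2^(-3) + 2^(-4) + 2^(-5) + 2^(-7)
= 0.5 + 0.5 + 0.5 + 0.25 + 0.125 + 0.0625 + 0.03125 + 0.0078125
= 1.9766
Since 1.9766 > 1, prefix-free code does not exist


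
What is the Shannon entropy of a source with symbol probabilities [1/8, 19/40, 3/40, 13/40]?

H(X) = -Σ p(x) log₂ p(x)
  -1/8 × log₂(1/8) = 0.3750
  -19/40 × log₂(19/40) = 0.5102
  -3/40 × log₂(3/40) = 0.2803
  -13/40 × log₂(13/40) = 0.5270
H(X) = 1.6924 bits


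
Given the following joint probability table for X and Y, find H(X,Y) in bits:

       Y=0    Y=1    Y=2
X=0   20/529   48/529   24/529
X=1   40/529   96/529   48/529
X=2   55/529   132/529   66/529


H(X,Y) = -Σ p(x,y) log₂ p(x,y)
  p(0,0)=20/529: -0.0378 × log₂(0.0378) = 0.1786
  p(0,1)=48/529: -0.0907 × log₂(0.0907) = 0.3141
  p(0,2)=24/529: -0.0454 × log₂(0.0454) = 0.2024
  p(1,0)=40/529: -0.0756 × log₂(0.0756) = 0.2817
  p(1,1)=96/529: -0.1815 × log₂(0.1815) = 0.4468
  p(1,2)=48/529: -0.0907 × log₂(0.0907) = 0.3141
  p(2,0)=55/529: -0.1040 × log₂(0.1040) = 0.3395
  p(2,1)=132/529: -0.2495 × log₂(0.2495) = 0.4997
  p(2,2)=66/529: -0.1248 × log₂(0.1248) = 0.3746
H(X,Y) = 2.9518 bits


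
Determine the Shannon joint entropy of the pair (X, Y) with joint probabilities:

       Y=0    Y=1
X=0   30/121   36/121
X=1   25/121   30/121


H(X,Y) = -Σ p(x,y) log₂ p(x,y)
  p(0,0)=30/121: -0.2479 × log₂(0.2479) = 0.4988
  p(0,1)=36/121: -0.2975 × log₂(0.2975) = 0.5203
  p(1,0)=25/121: -0.2066 × log₂(0.2066) = 0.4700
  p(1,1)=30/121: -0.2479 × log₂(0.2479) = 0.4988
H(X,Y) = 1.9881 bits


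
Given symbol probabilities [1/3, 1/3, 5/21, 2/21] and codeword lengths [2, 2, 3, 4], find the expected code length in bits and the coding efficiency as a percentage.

Average length L = Σ p_i × l_i = 2.4286 bits
Entropy H = 1.8727 bits
Efficiency η = H/L × 100% = 77.11%


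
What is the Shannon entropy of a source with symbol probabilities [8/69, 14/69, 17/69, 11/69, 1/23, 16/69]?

H(X) = -Σ p(x) log₂ p(x)
  -8/69 × log₂(8/69) = 0.3604
  -14/69 × log₂(14/69) = 0.4669
  -17/69 × log₂(17/69) = 0.4979
  -11/69 × log₂(11/69) = 0.4223
  -1/23 × log₂(1/23) = 0.1967
  -16/69 × log₂(16/69) = 0.4889
H(X) = 2.4332 bits


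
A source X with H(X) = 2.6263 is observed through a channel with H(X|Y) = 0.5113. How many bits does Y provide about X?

I(X;Y) = H(X) - H(X|Y)
I(X;Y) = 2.6263 - 0.5113 = 2.115 bits


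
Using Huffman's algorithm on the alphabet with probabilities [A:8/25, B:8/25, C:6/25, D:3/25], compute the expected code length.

Huffman tree construction:
Combine smallest probabilities repeatedly
Resulting codes:
  A: 10 (length 2)
  B: 11 (length 2)
  C: 01 (length 2)
  D: 00 (length 2)
Average length = Σ p(s) × length(s) = 2.0000 bits


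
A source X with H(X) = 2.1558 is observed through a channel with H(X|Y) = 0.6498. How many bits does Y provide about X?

I(X;Y) = H(X) - H(X|Y)
I(X;Y) = 2.1558 - 0.6498 = 1.506 bits


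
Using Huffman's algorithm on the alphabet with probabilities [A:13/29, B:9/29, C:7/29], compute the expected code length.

Huffman tree construction:
Combine smallest probabilities repeatedly
Resulting codes:
  A: 0 (length 1)
  B: 11 (length 2)
  C: 10 (length 2)
Average length = Σ p(s) × length(s) = 1.5517 bits


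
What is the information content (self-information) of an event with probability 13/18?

Information content I(x) = -log₂(p(x))
I = -log₂(13/18) = -log₂(0.7222)
I = 0.4695 bits


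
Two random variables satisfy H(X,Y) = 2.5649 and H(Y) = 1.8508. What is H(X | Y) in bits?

Chain rule: H(X,Y) = H(X|Y) + H(Y)
H(X|Y) = H(X,Y) - H(Y) = 2.5649 - 1.8508 = 0.7141 bits


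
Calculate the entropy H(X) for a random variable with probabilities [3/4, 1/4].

H(X) = -Σ p(x) log₂ p(x)
  -3/4 × log₂(3/4) = 0.3113
  -1/4 × log₂(1/4) = 0.5000
H(X) = 0.8113 bits


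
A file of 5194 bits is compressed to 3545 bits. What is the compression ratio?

Compression ratio = Original / Compressed
= 5194 / 3545 = 1.47:1


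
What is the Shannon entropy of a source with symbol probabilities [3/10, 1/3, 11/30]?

H(X) = -Σ p(x) log₂ p(x)
  -3/10 × log₂(3/10) = 0.5211
  -1/3 × log₂(1/3) = 0.5283
  -11/30 × log₂(11/30) = 0.5307
H(X) = 1.5801 bits


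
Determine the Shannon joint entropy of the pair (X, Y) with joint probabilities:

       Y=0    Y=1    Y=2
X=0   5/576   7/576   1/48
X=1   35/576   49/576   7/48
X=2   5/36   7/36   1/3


H(X,Y) = -Σ p(x,y) log₂ p(x,y)
  p(0,0)=5/576: -0.0087 × log₂(0.0087) = 0.0594
  p(0,1)=7/576: -0.0122 × log₂(0.0122) = 0.0773
  p(0,2)=1/48: -0.0208 × log₂(0.0208) = 0.1164
  p(1,0)=35/576: -0.0608 × log₂(0.0608) = 0.2455
  p(1,1)=49/576: -0.0851 × log₂(0.0851) = 0.3024
  p(1,2)=7/48: -0.1458 × log₂(0.1458) = 0.4051
  p(2,0)=5/36: -0.1389 × log₂(0.1389) = 0.3956
  p(2,1)=7/36: -0.1944 × log₂(0.1944) = 0.4594
  p(2,2)=1/3: -0.3333 × log₂(0.3333) = 0.5283
H(X,Y) = 2.5894 bits


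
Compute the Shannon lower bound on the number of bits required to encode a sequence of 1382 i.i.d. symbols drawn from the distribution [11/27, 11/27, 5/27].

Entropy H = 1.5061 bits/symbol
Minimum bits = H × n = 1.5061 × 1382
= 2081.44 bits


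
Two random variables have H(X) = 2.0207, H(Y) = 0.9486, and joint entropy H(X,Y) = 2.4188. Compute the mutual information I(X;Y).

I(X;Y) = H(X) + H(Y) - H(X,Y)
I(X;Y) = 2.0207 + 0.9486 - 2.4188 = 0.5505 bits


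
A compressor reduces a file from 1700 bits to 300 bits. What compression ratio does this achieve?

Compression ratio = Original / Compressed
= 1700 / 300 = 5.67:1


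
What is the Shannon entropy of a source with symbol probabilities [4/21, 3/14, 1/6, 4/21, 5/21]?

H(X) = -Σ p(x) log₂ p(x)
  -4/21 × log₂(4/21) = 0.4557
  -3/14 × log₂(3/14) = 0.4762
  -1/6 × log₂(1/6) = 0.4308
  -4/21 × log₂(4/21) = 0.4557
  -5/21 × log₂(5/21) = 0.4929
H(X) = 2.3114 bits


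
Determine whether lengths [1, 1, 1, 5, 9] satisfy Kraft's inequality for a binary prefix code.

Kraft inequality: Σ 2^(-l_i) ≤ 1 for prefix-free code
Calculating: 2^(-1) + 2^(-1) + 2^(-1) + 2^(-5) + 2^(-9)
= 0.5 + 0.5 + 0.5 + 0.03125 + 0.001953125
= 1.5332
Since 1.5332 > 1, prefix-free code does not exist


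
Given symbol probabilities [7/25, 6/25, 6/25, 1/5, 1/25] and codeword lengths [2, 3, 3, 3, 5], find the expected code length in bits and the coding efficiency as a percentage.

Average length L = Σ p_i × l_i = 2.8000 bits
Entropy H = 2.1526 bits
Efficiency η = H/L × 100% = 76.88%


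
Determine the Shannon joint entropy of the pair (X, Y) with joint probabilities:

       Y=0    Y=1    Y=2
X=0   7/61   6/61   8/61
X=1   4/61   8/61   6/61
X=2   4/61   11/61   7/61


H(X,Y) = -Σ p(x,y) log₂ p(x,y)
  p(0,0)=7/61: -0.1148 × log₂(0.1148) = 0.3584
  p(0,1)=6/61: -0.0984 × log₂(0.0984) = 0.3291
  p(0,2)=8/61: -0.1311 × log₂(0.1311) = 0.3844
  p(1,0)=4/61: -0.0656 × log₂(0.0656) = 0.2578
  p(1,1)=8/61: -0.1311 × log₂(0.1311) = 0.3844
  p(1,2)=6/61: -0.0984 × log₂(0.0984) = 0.3291
  p(2,0)=4/61: -0.0656 × log₂(0.0656) = 0.2578
  p(2,1)=11/61: -0.1803 × log₂(0.1803) = 0.4456
  p(2,2)=7/61: -0.1148 × log₂(0.1148) = 0.3584
H(X,Y) = 3.1049 bits


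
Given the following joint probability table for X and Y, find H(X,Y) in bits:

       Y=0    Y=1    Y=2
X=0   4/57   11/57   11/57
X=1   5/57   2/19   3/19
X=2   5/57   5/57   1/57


H(X,Y) = -Σ p(x,y) log₂ p(x,y)
  p(0,0)=4/57: -0.0702 × log₂(0.0702) = 0.2690
  p(0,1)=11/57: -0.1930 × log₂(0.1930) = 0.4580
  p(0,2)=11/57: -0.1930 × log₂(0.1930) = 0.4580
  p(1,0)=5/57: -0.0877 × log₂(0.0877) = 0.3080
  p(1,1)=2/19: -0.1053 × log₂(0.1053) = 0.3419
  p(1,2)=3/19: -0.1579 × log₂(0.1579) = 0.4205
  p(2,0)=5/57: -0.0877 × log₂(0.0877) = 0.3080
  p(2,1)=5/57: -0.0877 × log₂(0.0877) = 0.3080
  p(2,2)=1/57: -0.0175 × log₂(0.0175) = 0.1023
H(X,Y) = 2.9737 bits


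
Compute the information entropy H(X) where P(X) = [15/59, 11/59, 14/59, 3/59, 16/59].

H(X) = -Σ p(x) log₂ p(x)
  -15/59 × log₂(15/59) = 0.5023
  -11/59 × log₂(11/59) = 0.4518
  -14/59 × log₂(14/59) = 0.4924
  -3/59 × log₂(3/59) = 0.2185
  -16/59 × log₂(16/59) = 0.5105
H(X) = 2.1756 bits


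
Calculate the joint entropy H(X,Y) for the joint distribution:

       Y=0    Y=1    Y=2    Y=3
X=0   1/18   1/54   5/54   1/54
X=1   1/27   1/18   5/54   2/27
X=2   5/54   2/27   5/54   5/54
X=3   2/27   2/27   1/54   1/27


H(X,Y) = -Σ p(x,y) log₂ p(x,y)
  p(0,0)=1/18: -0.0556 × log₂(0.0556) = 0.2317
  p(0,1)=1/54: -0.0185 × log₂(0.0185) = 0.1066
  p(0,2)=5/54: -0.0926 × log₂(0.0926) = 0.3179
  p(0,3)=1/54: -0.0185 × log₂(0.0185) = 0.1066
  p(1,0)=1/27: -0.0370 × log₂(0.0370) = 0.1761
  p(1,1)=1/18: -0.0556 × log₂(0.0556) = 0.2317
  p(1,2)=5/54: -0.0926 × log₂(0.0926) = 0.3179
  p(1,3)=2/27: -0.0741 × log₂(0.0741) = 0.2781
  p(2,0)=5/54: -0.0926 × log₂(0.0926) = 0.3179
  p(2,1)=2/27: -0.0741 × log₂(0.0741) = 0.2781
  p(2,2)=5/54: -0.0926 × log₂(0.0926) = 0.3179
  p(2,3)=5/54: -0.0926 × log₂(0.0926) = 0.3179
  p(3,0)=2/27: -0.0741 × log₂(0.0741) = 0.2781
  p(3,1)=2/27: -0.0741 × log₂(0.0741) = 0.2781
  p(3,2)=1/54: -0.0185 × log₂(0.0185) = 0.1066
  p(3,3)=1/27: -0.0370 × log₂(0.0370) = 0.1761
H(X,Y) = 3.8371 bits


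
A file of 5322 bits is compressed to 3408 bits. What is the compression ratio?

Compression ratio = Original / Compressed
= 5322 / 3408 = 1.56:1


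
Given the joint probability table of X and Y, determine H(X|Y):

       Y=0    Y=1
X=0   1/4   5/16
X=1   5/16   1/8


H(X|Y) = Σ_y p(y) H(X|Y=y)
  p(Y=0) = 9/16, H(X|Y=0) = 0.9911
  p(Y=1) = 7/16, H(X|Y=1) = 0.8631
H(X|Y) = 0.5625×0.9911 + 0.4375×0.8631 = 0.9351 bits


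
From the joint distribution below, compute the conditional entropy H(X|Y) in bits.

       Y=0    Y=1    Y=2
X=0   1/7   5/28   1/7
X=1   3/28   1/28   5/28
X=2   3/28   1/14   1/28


H(X|Y) = Σ_y p(y) H(X|Y=y)
  p(Y=0) = 5/14, H(X|Y=0) = 1.5710
  p(Y=1) = 2/7, H(X|Y=1) = 1.2988
  p(Y=2) = 5/14, H(X|Y=2) = 1.3610
H(X|Y) = 0.3571×1.5710 + 0.2857×1.2988 + 0.3571×1.3610 = 1.4182 bits


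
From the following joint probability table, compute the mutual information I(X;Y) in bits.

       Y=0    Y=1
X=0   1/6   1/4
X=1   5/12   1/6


H(X) = 0.9799, H(Y) = 0.9799, H(X,Y) = 1.8879
I(X;Y) = H(X) + H(Y) - H(X,Y) = 0.0718 bits


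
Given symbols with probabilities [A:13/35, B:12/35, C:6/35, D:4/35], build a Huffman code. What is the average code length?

Huffman tree construction:
Combine smallest probabilities repeatedly
Resulting codes:
  A: 0 (length 1)
  B: 11 (length 2)
  C: 101 (length 3)
  D: 100 (length 3)
Average length = Σ p(s) × length(s) = 1.9143 bits


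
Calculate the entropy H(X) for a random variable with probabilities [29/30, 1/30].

H(X) = -Σ p(x) log₂ p(x)
  -29/30 × log₂(29/30) = 0.0473
  -1/30 × log₂(1/30) = 0.1636
H(X) = 0.2108 bits


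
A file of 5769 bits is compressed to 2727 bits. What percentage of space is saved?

Space savings = (1 - Compressed/Original) × 100%
= (1 - 2727/5769) × 100%
= 52.73%


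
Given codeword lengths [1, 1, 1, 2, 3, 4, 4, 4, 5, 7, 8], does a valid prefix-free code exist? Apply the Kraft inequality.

Kraft inequality: Σ 2^(-l_i) ≤ 1 for prefix-free code
Calculating: 2^(-1) + 2^(-1) + 2^(-1) + 2^(-2) + 2^(-3) + 2^(-4) + 2^(-4) + 2^(-4) + 2^(-5) + 2^(-7) + 2^(-8)
= 0.5 + 0.5 + 0.5 + 0.25 + 0.125 + 0.0625 + 0.0625 + 0.0625 + 0.03125 + 0.0078125 + 0.00390625
= 2.1055
Since 2.1055 > 1, prefix-free code does not exist


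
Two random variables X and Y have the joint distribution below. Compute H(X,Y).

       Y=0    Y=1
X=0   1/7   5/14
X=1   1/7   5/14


H(X,Y) = -Σ p(x,y) log₂ p(x,y)
  p(0,0)=1/7: -0.1429 × log₂(0.1429) = 0.4011
  p(0,1)=5/14: -0.3571 × log₂(0.3571) = 0.5305
  p(1,0)=1/7: -0.1429 × log₂(0.1429) = 0.4011
  p(1,1)=5/14: -0.3571 × log₂(0.3571) = 0.5305
H(X,Y) = 1.8631 bits


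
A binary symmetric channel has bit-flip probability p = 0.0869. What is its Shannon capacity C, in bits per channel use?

For BSC with error probability p:
C = 1 - H(p) where H(p) is binary entropy
H(0.0869) = -0.0869 × log₂(0.0869) - 0.9131 × log₂(0.9131)
H(p) = 0.4260
C = 1 - 0.4260 = 0.5740 bits/use


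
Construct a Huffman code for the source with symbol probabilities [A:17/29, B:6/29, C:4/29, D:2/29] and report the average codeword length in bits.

Huffman tree construction:
Combine smallest probabilities repeatedly
Resulting codes:
  A: 1 (length 1)
  B: 00 (length 2)
  C: 011 (length 3)
  D: 010 (length 3)
Average length = Σ p(s) × length(s) = 1.6207 bits


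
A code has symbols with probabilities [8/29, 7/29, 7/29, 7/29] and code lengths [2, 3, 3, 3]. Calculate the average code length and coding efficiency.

Average length L = Σ p_i × l_i = 2.7241 bits
Entropy H = 1.9975 bits
Efficiency η = H/L × 100% = 73.33%


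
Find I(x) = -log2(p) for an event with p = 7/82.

Information content I(x) = -log₂(p(x))
I = -log₂(7/82) = -log₂(0.0854)
I = 3.5502 bits


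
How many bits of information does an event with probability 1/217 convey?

Information content I(x) = -log₂(p(x))
I = -log₂(1/217) = -log₂(0.0046)
I = 7.7616 bits


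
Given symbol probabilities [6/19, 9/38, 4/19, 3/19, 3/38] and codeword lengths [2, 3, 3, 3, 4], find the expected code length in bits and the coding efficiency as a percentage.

Average length L = Σ p_i × l_i = 2.7632 bits
Entropy H = 2.2002 bits
Efficiency η = H/L × 100% = 79.63%


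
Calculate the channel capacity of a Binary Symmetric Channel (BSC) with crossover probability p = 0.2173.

For BSC with error probability p:
C = 1 - H(p) where H(p) is binary entropy
H(0.2173) = -0.2173 × log₂(0.2173) - 0.7827 × log₂(0.7827)
H(p) = 0.7552
C = 1 - 0.7552 = 0.2448 bits/use


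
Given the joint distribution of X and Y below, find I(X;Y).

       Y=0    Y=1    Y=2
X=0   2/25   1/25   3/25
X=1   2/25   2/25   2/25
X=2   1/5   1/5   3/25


H(X) = 1.4788, H(Y) = 1.5827, H(X,Y) = 3.0147
I(X;Y) = H(X) + H(Y) - H(X,Y) = 0.0468 bits


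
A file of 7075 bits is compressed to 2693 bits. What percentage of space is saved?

Space savings = (1 - Compressed/Original) × 100%
= (1 - 2693/7075) × 100%
= 61.94%


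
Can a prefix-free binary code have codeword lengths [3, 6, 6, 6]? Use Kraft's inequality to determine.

Kraft inequality: Σ 2^(-l_i) ≤ 1 for prefix-free code
Calculating: 2^(-3) + 2^(-6) + 2^(-6) + 2^(-6)
= 0.125 + 0.015625 + 0.015625 + 0.015625
= 0.1719
Since 0.1719 ≤ 1, prefix-free code exists


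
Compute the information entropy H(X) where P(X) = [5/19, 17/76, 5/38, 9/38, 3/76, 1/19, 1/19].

H(X) = -Σ p(x) log₂ p(x)
  -5/19 × log₂(5/19) = 0.5068
  -17/76 × log₂(17/76) = 0.4833
  -5/38 × log₂(5/38) = 0.3850
  -9/38 × log₂(9/38) = 0.4922
  -3/76 × log₂(3/76) = 0.1841
  -1/19 × log₂(1/19) = 0.2236
  -1/19 × log₂(1/19) = 0.2236
H(X) = 2.4985 bits


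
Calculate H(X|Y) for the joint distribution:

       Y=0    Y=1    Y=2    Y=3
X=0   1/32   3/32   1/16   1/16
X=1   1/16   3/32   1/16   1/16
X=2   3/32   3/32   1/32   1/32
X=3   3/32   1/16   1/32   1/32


H(X|Y) = Σ_y p(y) H(X|Y=y)
  p(Y=0) = 9/32, H(X|Y=0) = 1.8911
  p(Y=1) = 11/32, H(X|Y=1) = 1.9808
  p(Y=2) = 3/16, H(X|Y=2) = 1.9183
  p(Y=3) = 3/16, H(X|Y=3) = 1.9183
H(X|Y) = 0.2812×1.8911 + 0.3438×1.9808 + 0.1875×1.9183 + 0.1875×1.9183 = 1.9321 bits


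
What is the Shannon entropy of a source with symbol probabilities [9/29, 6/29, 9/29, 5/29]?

H(X) = -Σ p(x) log₂ p(x)
  -9/29 × log₂(9/29) = 0.5239
  -6/29 × log₂(6/29) = 0.4703
  -9/29 × log₂(9/29) = 0.5239
  -5/29 × log₂(5/29) = 0.4373
H(X) = 1.9553 bits


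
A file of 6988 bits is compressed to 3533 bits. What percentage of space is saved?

Space savings = (1 - Compressed/Original) × 100%
= (1 - 3533/6988) × 100%
= 49.44%


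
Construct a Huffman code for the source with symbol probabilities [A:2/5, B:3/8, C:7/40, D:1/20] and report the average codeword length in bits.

Huffman tree construction:
Combine smallest probabilities repeatedly
Resulting codes:
  A: 0 (length 1)
  B: 11 (length 2)
  C: 101 (length 3)
  D: 100 (length 3)
Average length = Σ p(s) × length(s) = 1.8250 bits


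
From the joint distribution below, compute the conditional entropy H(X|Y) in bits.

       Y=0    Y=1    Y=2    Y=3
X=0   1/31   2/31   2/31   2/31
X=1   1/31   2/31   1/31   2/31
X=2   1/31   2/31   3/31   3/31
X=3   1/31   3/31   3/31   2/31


H(X|Y) = Σ_y p(y) H(X|Y=y)
  p(Y=0) = 4/31, H(X|Y=0) = 2.0000
  p(Y=1) = 9/31, H(X|Y=1) = 1.9749
  p(Y=2) = 9/31, H(X|Y=2) = 1.8911
  p(Y=3) = 9/31, H(X|Y=3) = 1.9749
H(X|Y) = 0.1290×2.0000 + 0.2903×1.9749 + 0.2903×1.8911 + 0.2903×1.9749 = 1.9538 bits


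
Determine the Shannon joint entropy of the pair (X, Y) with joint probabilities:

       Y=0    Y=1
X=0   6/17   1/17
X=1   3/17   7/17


H(X,Y) = -Σ p(x,y) log₂ p(x,y)
  p(0,0)=6/17: -0.3529 × log₂(0.3529) = 0.5303
  p(0,1)=1/17: -0.0588 × log₂(0.0588) = 0.2404
  p(1,0)=3/17: -0.1765 × log₂(0.1765) = 0.4416
  p(1,1)=7/17: -0.4118 × log₂(0.4118) = 0.5271
H(X,Y) = 1.7395 bits


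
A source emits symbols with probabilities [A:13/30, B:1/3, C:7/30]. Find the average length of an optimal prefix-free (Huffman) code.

Huffman tree construction:
Combine smallest probabilities repeatedly
Resulting codes:
  A: 0 (length 1)
  B: 11 (length 2)
  C: 10 (length 2)
Average length = Σ p(s) × length(s) = 1.5667 bits


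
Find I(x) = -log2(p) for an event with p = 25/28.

Information content I(x) = -log₂(p(x))
I = -log₂(25/28) = -log₂(0.8929)
I = 0.1635 bits


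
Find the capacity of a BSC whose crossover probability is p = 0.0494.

For BSC with error probability p:
C = 1 - H(p) where H(p) is binary entropy
H(0.0494) = -0.0494 × log₂(0.0494) - 0.9506 × log₂(0.9506)
H(p) = 0.2838
C = 1 - 0.2838 = 0.7162 bits/use


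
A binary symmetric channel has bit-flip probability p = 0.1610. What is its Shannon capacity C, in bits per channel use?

For BSC with error probability p:
C = 1 - H(p) where H(p) is binary entropy
H(0.1610) = -0.1610 × log₂(0.1610) - 0.8390 × log₂(0.8390)
H(p) = 0.6367
C = 1 - 0.6367 = 0.3633 bits/use


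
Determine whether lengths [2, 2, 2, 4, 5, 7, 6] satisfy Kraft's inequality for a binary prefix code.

Kraft inequality: Σ 2^(-l_i) ≤ 1 for prefix-free code
Calculating: 2^(-2) + 2^(-2) + 2^(-2) + 2^(-4) + 2^(-5) + 2^(-7) + 2^(-6)
= 0.25 + 0.25 + 0.25 + 0.0625 + 0.03125 + 0.0078125 + 0.015625
= 0.8672
Since 0.8672 ≤ 1, prefix-free code exists


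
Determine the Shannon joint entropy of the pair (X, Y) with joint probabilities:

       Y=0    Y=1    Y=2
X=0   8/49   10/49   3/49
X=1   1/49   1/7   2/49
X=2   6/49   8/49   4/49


H(X,Y) = -Σ p(x,y) log₂ p(x,y)
  p(0,0)=8/49: -0.1633 × log₂(0.1633) = 0.4269
  p(0,1)=10/49: -0.2041 × log₂(0.2041) = 0.4679
  p(0,2)=3/49: -0.0612 × log₂(0.0612) = 0.2467
  p(1,0)=1/49: -0.0204 × log₂(0.0204) = 0.1146
  p(1,1)=1/7: -0.1429 × log₂(0.1429) = 0.4011
  p(1,2)=2/49: -0.0408 × log₂(0.0408) = 0.1884
  p(2,0)=6/49: -0.1224 × log₂(0.1224) = 0.3710
  p(2,1)=8/49: -0.1633 × log₂(0.1633) = 0.4269
  p(2,2)=4/49: -0.0816 × log₂(0.0816) = 0.2951
H(X,Y) = 2.9385 bits


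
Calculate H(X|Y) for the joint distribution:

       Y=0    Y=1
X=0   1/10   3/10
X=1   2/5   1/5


H(X|Y) = Σ_y p(y) H(X|Y=y)
  p(Y=0) = 1/2, H(X|Y=0) = 0.7219
  p(Y=1) = 1/2, H(X|Y=1) = 0.9710
H(X|Y) = 0.5000×0.7219 + 0.5000×0.9710 = 0.8464 bits


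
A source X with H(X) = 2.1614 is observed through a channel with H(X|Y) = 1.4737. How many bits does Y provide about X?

I(X;Y) = H(X) - H(X|Y)
I(X;Y) = 2.1614 - 1.4737 = 0.6877 bits


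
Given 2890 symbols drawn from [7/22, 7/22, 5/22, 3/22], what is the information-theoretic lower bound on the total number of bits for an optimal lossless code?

Entropy H = 1.9291 bits/symbol
Minimum bits = H × n = 1.9291 × 2890
= 5575.07 bits


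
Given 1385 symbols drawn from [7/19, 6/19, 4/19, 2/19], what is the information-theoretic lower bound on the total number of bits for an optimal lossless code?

Entropy H = 1.8710 bits/symbol
Minimum bits = H × n = 1.8710 × 1385
= 2591.36 bits


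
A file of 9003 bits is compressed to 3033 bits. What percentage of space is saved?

Space savings = (1 - Compressed/Original) × 100%
= (1 - 3033/9003) × 100%
= 66.31%


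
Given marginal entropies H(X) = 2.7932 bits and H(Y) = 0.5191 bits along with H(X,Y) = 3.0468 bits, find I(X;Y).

I(X;Y) = H(X) + H(Y) - H(X,Y)
I(X;Y) = 2.7932 + 0.5191 - 3.0468 = 0.2655 bits


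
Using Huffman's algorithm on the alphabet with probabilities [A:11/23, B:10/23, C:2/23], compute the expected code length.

Huffman tree construction:
Combine smallest probabilities repeatedly
Resulting codes:
  A: 0 (length 1)
  B: 11 (length 2)
  C: 10 (length 2)
Average length = Σ p(s) × length(s) = 1.5217 bits


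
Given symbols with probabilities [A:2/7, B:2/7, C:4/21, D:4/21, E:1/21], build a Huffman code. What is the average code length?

Huffman tree construction:
Combine smallest probabilities repeatedly
Resulting codes:
  A: 10 (length 2)
  B: 11 (length 2)
  C: 011 (length 3)
  D: 00 (length 2)
  E: 010 (length 3)
Average length = Σ p(s) × length(s) = 2.2381 bits


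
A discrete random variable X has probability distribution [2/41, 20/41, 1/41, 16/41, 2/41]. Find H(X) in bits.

H(X) = -Σ p(x) log₂ p(x)
  -2/41 × log₂(2/41) = 0.2126
  -20/41 × log₂(20/41) = 0.5052
  -1/41 × log₂(1/41) = 0.1307
  -16/41 × log₂(16/41) = 0.5298
  -2/41 × log₂(2/41) = 0.2126
H(X) = 1.5908 bits


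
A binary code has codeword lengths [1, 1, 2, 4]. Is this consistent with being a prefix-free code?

Kraft inequality: Σ 2^(-l_i) ≤ 1 for prefix-free code
Calculating: 2^(-1) + 2^(-1) + 2^(-2) + 2^(-4)
= 0.5 + 0.5 + 0.25 + 0.0625
= 1.3125
Since 1.3125 > 1, prefix-free code does not exist


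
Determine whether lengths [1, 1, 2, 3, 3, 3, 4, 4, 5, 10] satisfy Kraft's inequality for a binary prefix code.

Kraft inequality: Σ 2^(-l_i) ≤ 1 for prefix-free code
Calculating: 2^(-1) + 2^(-1) + 2^(-2) + 2^(-3) + 2^(-3) + 2^(-3) + 2^(-4) + 2^(-4) + 2^(-5) + 2^(-10)
= 0.5 + 0.5 + 0.25 + 0.125 + 0.125 + 0.125 + 0.0625 + 0.0625 + 0.03125 + 0.0009765625
= 1.7822
Since 1.7822 > 1, prefix-free code does not exist


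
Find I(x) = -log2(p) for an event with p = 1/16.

Information content I(x) = -log₂(p(x))
I = -log₂(1/16) = -log₂(0.0625)
I = 4.0000 bits


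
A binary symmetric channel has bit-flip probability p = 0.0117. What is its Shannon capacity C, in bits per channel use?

For BSC with error probability p:
C = 1 - H(p) where H(p) is binary entropy
H(0.0117) = -0.0117 × log₂(0.0117) - 0.9883 × log₂(0.9883)
H(p) = 0.0919
C = 1 - 0.0919 = 0.9081 bits/use


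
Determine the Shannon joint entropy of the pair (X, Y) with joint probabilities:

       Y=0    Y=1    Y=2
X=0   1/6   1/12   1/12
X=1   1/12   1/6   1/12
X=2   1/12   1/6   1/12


H(X,Y) = -Σ p(x,y) log₂ p(x,y)
  p(0,0)=1/6: -0.1667 × log₂(0.1667) = 0.4308
  p(0,1)=1/12: -0.0833 × log₂(0.0833) = 0.2987
  p(0,2)=1/12: -0.0833 × log₂(0.0833) = 0.2987
  p(1,0)=1/12: -0.0833 × log₂(0.0833) = 0.2987
  p(1,1)=1/6: -0.1667 × log₂(0.1667) = 0.4308
  p(1,2)=1/12: -0.0833 × log₂(0.0833) = 0.2987
  p(2,0)=1/12: -0.0833 × log₂(0.0833) = 0.2987
  p(2,1)=1/6: -0.1667 × log₂(0.1667) = 0.4308
  p(2,2)=1/12: -0.0833 × log₂(0.0833) = 0.2987
H(X,Y) = 3.0850 bits


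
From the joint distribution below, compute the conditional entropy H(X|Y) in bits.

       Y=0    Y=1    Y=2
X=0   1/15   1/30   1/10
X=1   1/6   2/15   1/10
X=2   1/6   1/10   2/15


H(X|Y) = Σ_y p(y) H(X|Y=y)
  p(Y=0) = 2/5, H(X|Y=0) = 1.4834
  p(Y=1) = 4/15, H(X|Y=1) = 1.4056
  p(Y=2) = 1/3, H(X|Y=2) = 1.5710
H(X|Y) = 0.4000×1.4834 + 0.2667×1.4056 + 0.3333×1.5710 = 1.4918 bits


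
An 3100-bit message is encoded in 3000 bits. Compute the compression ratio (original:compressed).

Compression ratio = Original / Compressed
= 3100 / 3000 = 1.03:1


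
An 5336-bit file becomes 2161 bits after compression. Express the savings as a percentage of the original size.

Space savings = (1 - Compressed/Original) × 100%
= (1 - 2161/5336) × 100%
= 59.50%


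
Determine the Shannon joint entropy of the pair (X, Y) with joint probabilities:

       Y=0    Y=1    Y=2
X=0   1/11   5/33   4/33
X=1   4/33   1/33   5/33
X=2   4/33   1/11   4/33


H(X,Y) = -Σ p(x,y) log₂ p(x,y)
  p(0,0)=1/11: -0.0909 × log₂(0.0909) = 0.3145
  p(0,1)=5/33: -0.1515 × log₂(0.1515) = 0.4125
  p(0,2)=4/33: -0.1212 × log₂(0.1212) = 0.3690
  p(1,0)=4/33: -0.1212 × log₂(0.1212) = 0.3690
  p(1,1)=1/33: -0.0303 × log₂(0.0303) = 0.1529
  p(1,2)=5/33: -0.1515 × log₂(0.1515) = 0.4125
  p(2,0)=4/33: -0.1212 × log₂(0.1212) = 0.3690
  p(2,1)=1/11: -0.0909 × log₂(0.0909) = 0.3145
  p(2,2)=4/33: -0.1212 × log₂(0.1212) = 0.3690
H(X,Y) = 3.0829 bits


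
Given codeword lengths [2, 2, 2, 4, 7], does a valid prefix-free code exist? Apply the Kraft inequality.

Kraft inequality: Σ 2^(-l_i) ≤ 1 for prefix-free code
Calculating: 2^(-2) + 2^(-2) + 2^(-2) + 2^(-4) + 2^(-7)
= 0.25 + 0.25 + 0.25 + 0.0625 + 0.0078125
= 0.8203
Since 0.8203 ≤ 1, prefix-free code exists


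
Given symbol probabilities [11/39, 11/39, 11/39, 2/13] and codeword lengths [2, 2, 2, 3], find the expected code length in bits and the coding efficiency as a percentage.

Average length L = Σ p_i × l_i = 2.1538 bits
Entropy H = 1.9605 bits
Efficiency η = H/L × 100% = 91.02%


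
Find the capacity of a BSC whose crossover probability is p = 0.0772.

For BSC with error probability p:
C = 1 - H(p) where H(p) is binary entropy
H(0.0772) = -0.0772 × log₂(0.0772) - 0.9228 × log₂(0.9228)
H(p) = 0.3922
C = 1 - 0.3922 = 0.6078 bits/use


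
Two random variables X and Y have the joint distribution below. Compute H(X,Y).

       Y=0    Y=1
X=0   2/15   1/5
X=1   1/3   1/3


H(X,Y) = -Σ p(x,y) log₂ p(x,y)
  p(0,0)=2/15: -0.1333 × log₂(0.1333) = 0.3876
  p(0,1)=1/5: -0.2000 × log₂(0.2000) = 0.4644
  p(1,0)=1/3: -0.3333 × log₂(0.3333) = 0.5283
  p(1,1)=1/3: -0.3333 × log₂(0.3333) = 0.5283
H(X,Y) = 1.9086 bits


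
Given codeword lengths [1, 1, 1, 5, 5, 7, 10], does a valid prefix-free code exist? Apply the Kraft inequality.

Kraft inequality: Σ 2^(-l_i) ≤ 1 for prefix-free code
Calculating: 2^(-1) + 2^(-1) + 2^(-1) + 2^(-5) + 2^(-5) + 2^(-7) + 2^(-10)
= 0.5 + 0.5 + 0.5 + 0.03125 + 0.03125 + 0.0078125 + 0.0009765625
= 1.5713
Since 1.5713 > 1, prefix-free code does not exist


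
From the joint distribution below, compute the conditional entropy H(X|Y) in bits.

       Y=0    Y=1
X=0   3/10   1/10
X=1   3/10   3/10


H(X|Y) = Σ_y p(y) H(X|Y=y)
  p(Y=0) = 3/5, H(X|Y=0) = 1.0000
  p(Y=1) = 2/5, H(X|Y=1) = 0.8113
H(X|Y) = 0.6000×1.0000 + 0.4000×0.8113 = 0.9245 bits


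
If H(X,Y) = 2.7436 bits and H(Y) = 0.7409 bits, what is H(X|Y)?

Chain rule: H(X,Y) = H(X|Y) + H(Y)
H(X|Y) = H(X,Y) - H(Y) = 2.7436 - 0.7409 = 2.0027 bits


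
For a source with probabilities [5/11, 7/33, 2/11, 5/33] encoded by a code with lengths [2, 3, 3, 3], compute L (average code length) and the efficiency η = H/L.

Average length L = Σ p_i × l_i = 2.5455 bits
Entropy H = 1.8512 bits
Efficiency η = H/L × 100% = 72.73%


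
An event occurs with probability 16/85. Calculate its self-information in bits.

Information content I(x) = -log₂(p(x))
I = -log₂(16/85) = -log₂(0.1882)
I = 2.4094 bits


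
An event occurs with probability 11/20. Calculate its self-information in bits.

Information content I(x) = -log₂(p(x))
I = -log₂(11/20) = -log₂(0.5500)
I = 0.8625 bits


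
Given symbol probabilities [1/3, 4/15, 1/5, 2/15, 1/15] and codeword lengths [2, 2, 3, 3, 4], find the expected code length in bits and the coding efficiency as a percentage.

Average length L = Σ p_i × l_i = 2.4667 bits
Entropy H = 2.1493 bits
Efficiency η = H/L × 100% = 87.13%


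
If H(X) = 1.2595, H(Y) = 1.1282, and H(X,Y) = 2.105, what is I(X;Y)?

I(X;Y) = H(X) + H(Y) - H(X,Y)
I(X;Y) = 1.2595 + 1.1282 - 2.105 = 0.2827 bits


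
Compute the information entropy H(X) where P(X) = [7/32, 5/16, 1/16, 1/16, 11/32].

H(X) = -Σ p(x) log₂ p(x)
  -7/32 × log₂(7/32) = 0.4796
  -5/16 × log₂(5/16) = 0.5244
  -1/16 × log₂(1/16) = 0.2500
  -1/16 × log₂(1/16) = 0.2500
  -11/32 × log₂(11/32) = 0.5296
H(X) = 2.0336 bits


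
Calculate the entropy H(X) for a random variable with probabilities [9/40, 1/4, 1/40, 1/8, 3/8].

H(X) = -Σ p(x) log₂ p(x)
  -9/40 × log₂(9/40) = 0.4842
  -1/4 × log₂(1/4) = 0.5000
  -1/40 × log₂(1/40) = 0.1330
  -1/8 × log₂(1/8) = 0.3750
  -3/8 × log₂(3/8) = 0.5306
H(X) = 2.0229 bits


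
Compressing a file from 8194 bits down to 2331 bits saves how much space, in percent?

Space savings = (1 - Compressed/Original) × 100%
= (1 - 2331/8194) × 100%
= 71.55%


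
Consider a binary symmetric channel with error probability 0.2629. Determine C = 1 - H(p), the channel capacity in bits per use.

For BSC with error probability p:
C = 1 - H(p) where H(p) is binary entropy
H(0.2629) = -0.2629 × log₂(0.2629) - 0.7371 × log₂(0.7371)
H(p) = 0.8311
C = 1 - 0.8311 = 0.1689 bits/use


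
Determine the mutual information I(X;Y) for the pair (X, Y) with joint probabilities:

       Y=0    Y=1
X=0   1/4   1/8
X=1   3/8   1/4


H(X) = 0.9544, H(Y) = 0.9544, H(X,Y) = 1.9056
I(X;Y) = H(X) + H(Y) - H(X,Y) = 0.0032 bits


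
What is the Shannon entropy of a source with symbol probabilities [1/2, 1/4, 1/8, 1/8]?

H(X) = -Σ p(x) log₂ p(x)
  -1/2 × log₂(1/2) = 0.5000
  -1/4 × log₂(1/4) = 0.5000
  -1/8 × log₂(1/8) = 0.3750
  -1/8 × log₂(1/8) = 0.3750
H(X) = 1.7500 bits


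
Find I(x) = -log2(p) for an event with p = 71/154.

Information content I(x) = -log₂(p(x))
I = -log₂(71/154) = -log₂(0.4610)
I = 1.1170 bits


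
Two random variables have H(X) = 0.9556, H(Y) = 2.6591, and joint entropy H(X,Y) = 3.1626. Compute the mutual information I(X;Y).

I(X;Y) = H(X) + H(Y) - H(X,Y)
I(X;Y) = 0.9556 + 2.6591 - 3.1626 = 0.4521 bits


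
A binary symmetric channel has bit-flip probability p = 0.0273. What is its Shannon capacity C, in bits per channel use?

For BSC with error probability p:
C = 1 - H(p) where H(p) is binary entropy
H(0.0273) = -0.0273 × log₂(0.0273) - 0.9727 × log₂(0.9727)
H(p) = 0.1807
C = 1 - 0.1807 = 0.8193 bits/use


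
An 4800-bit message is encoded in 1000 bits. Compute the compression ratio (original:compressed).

Compression ratio = Original / Compressed
= 4800 / 1000 = 4.80:1


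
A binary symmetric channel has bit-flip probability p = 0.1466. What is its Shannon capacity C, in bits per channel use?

For BSC with error probability p:
C = 1 - H(p) where H(p) is binary entropy
H(0.1466) = -0.1466 × log₂(0.1466) - 0.8534 × log₂(0.8534)
H(p) = 0.6013
C = 1 - 0.6013 = 0.3987 bits/use


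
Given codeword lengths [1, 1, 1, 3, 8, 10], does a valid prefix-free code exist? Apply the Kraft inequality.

Kraft inequality: Σ 2^(-l_i) ≤ 1 for prefix-free code
Calculating: 2^(-1) + 2^(-1) + 2^(-1) + 2^(-3) + 2^(-8) + 2^(-10)
= 0.5 + 0.5 + 0.5 + 0.125 + 0.00390625 + 0.0009765625
= 1.6299
Since 1.6299 > 1, prefix-free code does not exist


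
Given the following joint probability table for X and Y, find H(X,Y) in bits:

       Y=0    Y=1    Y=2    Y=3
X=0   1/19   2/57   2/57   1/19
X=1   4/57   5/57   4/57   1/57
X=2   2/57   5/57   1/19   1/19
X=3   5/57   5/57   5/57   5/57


H(X,Y) = -Σ p(x,y) log₂ p(x,y)
  p(0,0)=1/19: -0.0526 × log₂(0.0526) = 0.2236
  p(0,1)=2/57: -0.0351 × log₂(0.0351) = 0.1696
  p(0,2)=2/57: -0.0351 × log₂(0.0351) = 0.1696
  p(0,3)=1/19: -0.0526 × log₂(0.0526) = 0.2236
  p(1,0)=4/57: -0.0702 × log₂(0.0702) = 0.2690
  p(1,1)=5/57: -0.0877 × log₂(0.0877) = 0.3080
  p(1,2)=4/57: -0.0702 × log₂(0.0702) = 0.2690
  p(1,3)=1/57: -0.0175 × log₂(0.0175) = 0.1023
  p(2,0)=2/57: -0.0351 × log₂(0.0351) = 0.1696
  p(2,1)=5/57: -0.0877 × log₂(0.0877) = 0.3080
  p(2,2)=1/19: -0.0526 × log₂(0.0526) = 0.2236
  p(2,3)=1/19: -0.0526 × log₂(0.0526) = 0.2236
  p(3,0)=5/57: -0.0877 × log₂(0.0877) = 0.3080
  p(3,1)=5/57: -0.0877 × log₂(0.0877) = 0.3080
  p(3,2)=5/57: -0.0877 × log₂(0.0877) = 0.3080
  p(3,3)=5/57: -0.0877 × log₂(0.0877) = 0.3080
H(X,Y) = 3.8912 bits


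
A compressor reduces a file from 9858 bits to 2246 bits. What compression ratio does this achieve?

Compression ratio = Original / Compressed
= 9858 / 2246 = 4.39:1


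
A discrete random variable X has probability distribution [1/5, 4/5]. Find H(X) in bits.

H(X) = -Σ p(x) log₂ p(x)
  -1/5 × log₂(1/5) = 0.4644
  -4/5 × log₂(4/5) = 0.2575
H(X) = 0.7219 bits


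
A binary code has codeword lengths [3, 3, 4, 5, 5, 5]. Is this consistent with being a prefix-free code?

Kraft inequality: Σ 2^(-l_i) ≤ 1 for prefix-free code
Calculating: 2^(-3) + 2^(-3) + 2^(-4) + 2^(-5) + 2^(-5) + 2^(-5)
= 0.125 + 0.125 + 0.0625 + 0.03125 + 0.03125 + 0.03125
= 0.4062
Since 0.4062 ≤ 1, prefix-free code exists


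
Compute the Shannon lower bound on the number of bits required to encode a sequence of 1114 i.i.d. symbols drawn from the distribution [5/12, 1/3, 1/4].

Entropy H = 1.5546 bits/symbol
Minimum bits = H × n = 1.5546 × 1114
= 1731.81 bits


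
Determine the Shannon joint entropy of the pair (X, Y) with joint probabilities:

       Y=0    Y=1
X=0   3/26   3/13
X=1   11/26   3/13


H(X,Y) = -Σ p(x,y) log₂ p(x,y)
  p(0,0)=3/26: -0.1154 × log₂(0.1154) = 0.3595
  p(0,1)=3/13: -0.2308 × log₂(0.2308) = 0.4882
  p(1,0)=11/26: -0.4231 × log₂(0.4231) = 0.5250
  p(1,1)=3/13: -0.2308 × log₂(0.2308) = 0.4882
H(X,Y) = 1.8609 bits


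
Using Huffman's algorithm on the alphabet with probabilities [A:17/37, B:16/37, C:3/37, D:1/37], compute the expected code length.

Huffman tree construction:
Combine smallest probabilities repeatedly
Resulting codes:
  A: 0 (length 1)
  B: 11 (length 2)
  C: 101 (length 3)
  D: 100 (length 3)
Average length = Σ p(s) × length(s) = 1.6486 bits
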